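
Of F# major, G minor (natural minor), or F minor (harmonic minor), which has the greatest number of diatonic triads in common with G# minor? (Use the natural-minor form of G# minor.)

Triads of G# minor (natural minor): G# minor (i), A# diminished (ii°), B major (III), C# minor (iv), D# minor (v), E major (VI), F# major (VII).
F# major shares 4: G#m, B, D#m, F#.
G minor (natural minor) shares 0: none.
F minor (harmonic minor) shares 0: none.
The most common triads (4) are shared with F# major.

F# major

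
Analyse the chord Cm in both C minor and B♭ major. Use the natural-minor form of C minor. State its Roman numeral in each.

i in C minor; ii in B♭ major

The scale of C minor (natural minor) is C D E♭ F G A♭ B♭; C is degree 1, and the triad built there (C-E♭-G) is minor, so it is i.
The scale of B♭ major is B♭ C D E♭ F G A; C is degree 2, and the triad built there (C-E♭-G) is minor, so it is ii.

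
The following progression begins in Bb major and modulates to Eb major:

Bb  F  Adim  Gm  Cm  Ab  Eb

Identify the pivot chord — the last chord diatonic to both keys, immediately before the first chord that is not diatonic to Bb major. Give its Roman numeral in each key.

Cm — ii in Bb major, vi in Eb major

Chords diatonic to Bb major: Bb, Cm, Dm, Eb, F, Gm, Adim.
Reading the progression, the first chord not in that set is Ab, so the modulation leaves Bb major there.
The chord immediately before Ab is Cm, which is diatonic to both keys: ii in Bb major and vi in Eb major.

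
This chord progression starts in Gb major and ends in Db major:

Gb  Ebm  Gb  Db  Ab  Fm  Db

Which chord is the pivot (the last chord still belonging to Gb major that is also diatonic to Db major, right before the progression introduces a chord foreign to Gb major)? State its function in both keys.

Db — V in Gb major, I in Db major

Chords diatonic to Gb major: Gb, Abm, Bbm, Cb, Db, Ebm, Fdim.
Reading the progression, the first chord not in that set is Ab, so the modulation leaves Gb major there.
The chord immediately before Ab is Db, which is diatonic to both keys: V in Gb major and I in Db major.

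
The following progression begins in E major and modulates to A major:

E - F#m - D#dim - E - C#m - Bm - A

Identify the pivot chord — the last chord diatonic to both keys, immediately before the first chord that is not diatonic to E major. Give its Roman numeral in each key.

C#m — vi in E major, iii in A major

Chords diatonic to E major: E, F#m, G#m, A, B, C#m, D#dim.
Reading the progression, the first chord not in that set is Bm, so the modulation leaves E major there.
The chord immediately before Bm is C#m, which is diatonic to both keys: vi in E major and iii in A major.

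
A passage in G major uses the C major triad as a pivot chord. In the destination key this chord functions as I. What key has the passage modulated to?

C major

The numeral I denotes a major triad on scale degree 1. With C on degree 1, the tonic of the new key is C.
Degree 1 carries a major triad in major keys, so the destination is C major.
Check: the diatonic triads of C major are C (I), Dm (ii), Em (iii), F (IV), G (V), Am (vi), Bdim (vii°) — C major is indeed I.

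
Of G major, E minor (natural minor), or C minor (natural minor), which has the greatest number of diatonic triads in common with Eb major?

Triads of Eb major: Eb (I), Fm (ii), Gm (iii), Ab (IV), Bb (V), Cm (vi), Ddim (vii°).
G major shares 0: none.
E minor (natural minor) shares 0: none.
C minor (natural minor) shares 7: Eb, Fm, Gm, Ab, Bb, Cm, Ddim.
The most common triads (7) are shared with C minor.

C minor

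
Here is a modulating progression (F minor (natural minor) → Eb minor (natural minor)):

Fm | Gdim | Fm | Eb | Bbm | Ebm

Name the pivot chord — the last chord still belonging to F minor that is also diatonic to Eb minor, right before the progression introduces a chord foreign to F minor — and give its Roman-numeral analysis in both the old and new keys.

Bbm — iv in F minor, v in Eb minor

Chords diatonic to F minor: Fm, Gdim, Ab, Bbm, Cm, Db, Eb.
Reading the progression, the first chord not in that set is Ebm, so the modulation leaves F minor there.
The chord immediately before Ebm is Bbm, which is diatonic to both keys: iv in F minor and v in Eb minor.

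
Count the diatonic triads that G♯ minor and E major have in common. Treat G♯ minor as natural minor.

Diatonic triads of G♯ minor (natural minor): G♯m (i), A♯dim (ii°), B (III), C♯m (iv), D♯m (v), E (VI), F♯ (VII).
Diatonic triads of E major: E (I), F♯m (ii), G♯m (iii), A (IV), B (V), C♯m (vi), D♯dim (vii°).
Matching root and quality in both lists: G♯m, B, C♯m, E.
That gives 4 common triads.

4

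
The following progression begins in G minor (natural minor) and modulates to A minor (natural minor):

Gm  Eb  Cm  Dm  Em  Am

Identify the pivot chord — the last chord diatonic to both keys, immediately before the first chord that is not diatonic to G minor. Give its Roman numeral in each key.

Chords diatonic to G minor: Gm, Adim, Bb, Cm, Dm, Eb, F.
Reading the progression, the first chord not in that set is Em, so the modulation leaves G minor there.
The chord immediately before Em is Dm, which is diatonic to both keys: v in G minor and iv in A minor.

Dm — v in G minor, iv in A minor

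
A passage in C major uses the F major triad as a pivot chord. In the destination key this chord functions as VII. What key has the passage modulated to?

G minor

The numeral VII denotes a major triad on scale degree 7. With F on degree 7, the tonic of the new key is G.
Degree 7 carries a major triad in natural-minor keys, so the destination is G minor.
Check: the diatonic triads of G minor (natural minor) are Gm (i), Adim (ii°), Bb (III), Cm (iv), Dm (v), Eb (VI), F (VII) — F major is indeed VII.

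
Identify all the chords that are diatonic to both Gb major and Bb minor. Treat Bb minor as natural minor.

Gb, Bbm, Db, Ebm

Triads in Gb major: Gb major (I), Ab minor (ii), Bb minor (iii), Cb major (IV), Db major (V), Eb minor (vi), F diminished (vii°).
Triads in Bb minor (natural minor): Bb minor (i), C diminished (ii°), Db major (III), Eb minor (iv), F minor (v), Gb major (VI), Ab major (VII).
Shared triads with their functions: Gb major (I in Gb major, VI in Bb minor); Bb minor (iii in Gb major, i in Bb minor); Db major (V in Gb major, III in Bb minor); Eb minor (vi in Gb major, iv in Bb minor).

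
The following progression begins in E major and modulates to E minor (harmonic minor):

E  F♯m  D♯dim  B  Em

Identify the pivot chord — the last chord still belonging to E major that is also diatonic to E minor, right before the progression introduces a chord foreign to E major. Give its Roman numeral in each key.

Chords diatonic to E major: E, F♯m, G♯m, A, B, C♯m, D♯dim.
Reading the progression, the first chord not in that set is Em, so the modulation leaves E major there.
The chord immediately before Em is B, which is diatonic to both keys: V in E major and V in E minor.

B — V in E major, V in E minor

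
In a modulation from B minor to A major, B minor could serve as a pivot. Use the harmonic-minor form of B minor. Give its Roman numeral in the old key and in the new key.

i in B minor; ii in A major

The scale of B minor (harmonic minor) is B C♯ D E F♯ G A♯; B is degree 1, and the triad built there (B-D-F♯) is minor, so it is i.
The scale of A major is A B C♯ D E F♯ G♯; B is degree 2, and the triad built there (B-D-F♯) is minor, so it is ii.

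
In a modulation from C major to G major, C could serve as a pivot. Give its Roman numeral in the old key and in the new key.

I in C major; IV in G major

The scale of C major is C D E F G A B; C is degree 1, and the triad built there (C-E-G) is major, so it is I.
The scale of G major is G A B C D E F#; C is degree 4, and the triad built there (C-E-G) is major, so it is IV.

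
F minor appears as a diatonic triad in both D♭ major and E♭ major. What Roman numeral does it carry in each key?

iii in D♭ major; ii in E♭ major

The scale of D♭ major is D♭ E♭ F G♭ A♭ B♭ C; F is degree 3, and the triad built there (F-A♭-C) is minor, so it is iii.
The scale of E♭ major is E♭ F G A♭ B♭ C D; F is degree 2, and the triad built there (F-A♭-C) is minor, so it is ii.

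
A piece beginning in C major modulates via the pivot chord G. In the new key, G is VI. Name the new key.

The numeral VI denotes a major triad on scale degree 6. With G on degree 6, the tonic of the new key is B.
Degree 6 carries a major triad in minor keys, so the destination is B minor.
Check: the diatonic triads of B minor (natural minor) are Bm (i), C♯dim (ii°), D (III), Em (iv), F♯m (v), G (VI), A (VII) — G is indeed VI.

B minor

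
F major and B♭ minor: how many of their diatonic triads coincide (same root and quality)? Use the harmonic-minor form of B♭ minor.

1

Diatonic triads of F major: F (I), Gm (ii), Am (iii), B♭ (IV), C (V), Dm (vi), Edim (vii°).
Diatonic triads of B♭ minor (harmonic minor): B♭m (i), Cdim (ii°), D♭aug (III+), E♭m (iv), F (V), G♭ (VI), Adim (vii°).
Matching root and quality in both lists: F.
That gives 1 common triad.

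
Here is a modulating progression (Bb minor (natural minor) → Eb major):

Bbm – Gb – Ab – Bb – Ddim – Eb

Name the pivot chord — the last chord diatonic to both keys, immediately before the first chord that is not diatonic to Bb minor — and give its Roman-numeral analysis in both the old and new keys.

Ab — VII in Bb minor, IV in Eb major

Chords diatonic to Bb minor: Bbm, Cdim, Db, Ebm, Fm, Gb, Ab.
Reading the progression, the first chord not in that set is Bb, so the modulation leaves Bb minor there.
The chord immediately before Bb is Ab, which is diatonic to both keys: VII in Bb minor and IV in Eb major.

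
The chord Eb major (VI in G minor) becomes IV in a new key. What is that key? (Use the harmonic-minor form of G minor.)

The numeral IV denotes a major triad on scale degree 4. With Eb on degree 4, the tonic of the new key is Bb.
Degree 4 carries a major triad in major keys, so the destination is Bb major.
Check: the diatonic triads of Bb major are Bb (I), Cm (ii), Dm (iii), Eb (IV), F (V), Gm (vi), Adim (vii°) — Eb major is indeed IV.

Bb major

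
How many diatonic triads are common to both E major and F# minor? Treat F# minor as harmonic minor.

1

Diatonic triads of E major: E (I), F#m (ii), G#m (iii), A (IV), B (V), C#m (vi), D#dim (vii°).
Diatonic triads of F# minor (harmonic minor): F#m (i), G#dim (ii°), Aaug (III+), Bm (iv), C# (V), D (VI), E#dim (vii°).
Matching root and quality in both lists: F#m.
That gives 1 common triad.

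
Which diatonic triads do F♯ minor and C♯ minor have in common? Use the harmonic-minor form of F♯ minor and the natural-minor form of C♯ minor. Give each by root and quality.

F♯m

Triads in F♯ minor (harmonic minor): F♯ minor (i), G♯ diminished (ii°), A augmented (III+), B minor (iv), C♯ major (V), D major (VI), E♯ diminished (vii°).
Triads in C♯ minor (natural minor): C♯ minor (i), D♯ diminished (ii°), E major (III), F♯ minor (iv), G♯ minor (v), A major (VI), B major (VII).
Shared triads with their functions: F♯ minor (i in F♯ minor, iv in C♯ minor).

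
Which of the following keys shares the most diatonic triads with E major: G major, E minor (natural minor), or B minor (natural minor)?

B minor

Triads of E major: E (I), F#m (ii), G#m (iii), A (IV), B (V), C#m (vi), D#dim (vii°).
G major shares 0: none.
E minor (natural minor) shares 0: none.
B minor (natural minor) shares 2: F#m, A.
The most common triads (2) are shared with B minor.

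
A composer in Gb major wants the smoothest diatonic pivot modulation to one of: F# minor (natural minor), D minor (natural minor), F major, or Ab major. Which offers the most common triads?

Ab major

Triads of Gb major: Gb (I), Abm (ii), Bbm (iii), Cb (IV), Db (V), Ebm (vi), Fdim (vii°).
F# minor (natural minor) shares 0: none.
D minor (natural minor) shares 0: none.
F major shares 0: none.
Ab major shares 2: Bbm, Db.
The most common triads (2) are shared with Ab major.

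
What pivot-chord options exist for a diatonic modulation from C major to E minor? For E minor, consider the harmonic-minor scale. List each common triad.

C, Em, Am

Triads in C major: C (I), Dm (ii), Em (iii), F (IV), G (V), Am (vi), Bdim (vii°).
Triads in E minor (harmonic minor): Em (i), F#dim (ii°), Gaug (III+), Am (iv), B (V), C (VI), D#dim (vii°).
Shared triads with their functions: C (I in C major, VI in E minor); Em (iii in C major, i in E minor); Am (vi in C major, iv in E minor).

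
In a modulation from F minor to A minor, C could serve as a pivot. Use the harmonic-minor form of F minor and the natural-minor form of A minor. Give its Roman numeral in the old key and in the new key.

V in F minor; III in A minor

The scale of F minor (harmonic minor) is F G Ab Bb C Db E; C is degree 5, and the triad built there (C-E-G) is major, so it is V.
The scale of A minor (natural minor) is A B C D E F G; C is degree 3, and the triad built there (C-E-G) is major, so it is III.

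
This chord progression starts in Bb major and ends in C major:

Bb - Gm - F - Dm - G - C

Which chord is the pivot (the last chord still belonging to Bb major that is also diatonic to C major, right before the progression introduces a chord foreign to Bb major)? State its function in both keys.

Chords diatonic to Bb major: Bb, Cm, Dm, Eb, F, Gm, Adim.
Reading the progression, the first chord not in that set is G, so the modulation leaves Bb major there.
The chord immediately before G is Dm, which is diatonic to both keys: iii in Bb major and ii in C major.

Dm — iii in Bb major, ii in C major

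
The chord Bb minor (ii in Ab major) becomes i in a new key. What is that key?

Bb minor

The numeral i denotes a minor triad on scale degree 1. With Bb on degree 1, the tonic of the new key is Bb.
Degree 1 carries a minor triad in minor keys, so the destination is Bb minor.
Check: the diatonic triads of Bb minor (natural minor) are Bbm (i), Cdim (ii°), Db (III), Ebm (iv), Fm (v), Gb (VI), Ab (VII) — Bb minor is indeed i.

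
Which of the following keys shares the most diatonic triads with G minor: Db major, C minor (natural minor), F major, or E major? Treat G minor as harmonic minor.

Triads of G minor (harmonic minor): Gm (i), Adim (ii°), Bbaug (III+), Cm (iv), D (V), Eb (VI), F#dim (vii°).
Db major shares 0: none.
C minor (natural minor) shares 3: Gm, Cm, Eb.
F major shares 1: Gm.
E major shares 0: none.
The most common triads (3) are shared with C minor.

C minor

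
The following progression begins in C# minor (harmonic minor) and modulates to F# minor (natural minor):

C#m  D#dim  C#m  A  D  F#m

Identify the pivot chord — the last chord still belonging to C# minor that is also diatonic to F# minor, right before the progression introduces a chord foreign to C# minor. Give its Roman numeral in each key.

A — VI in C# minor, III in F# minor

Chords diatonic to C# minor: C#m, D#dim, Eaug, F#m, G#, A, B#dim.
Reading the progression, the first chord not in that set is D, so the modulation leaves C# minor there.
The chord immediately before D is A, which is diatonic to both keys: VI in C# minor and III in F# minor.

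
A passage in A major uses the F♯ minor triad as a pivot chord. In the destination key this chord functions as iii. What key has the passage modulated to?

D major

The numeral iii denotes a minor triad on scale degree 3. With F♯ on degree 3, the tonic of the new key is D.
Degree 3 carries a minor triad in major keys, so the destination is D major.
Check: the diatonic triads of D major are D (I), Em (ii), F♯m (iii), G (IV), A (V), Bm (vi), C♯dim (vii°) — F♯ minor is indeed iii.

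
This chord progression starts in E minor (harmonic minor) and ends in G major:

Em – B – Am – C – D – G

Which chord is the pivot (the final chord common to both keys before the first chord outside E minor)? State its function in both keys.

C — VI in E minor, IV in G major

Chords diatonic to E minor: Em, F#dim, Gaug, Am, B, C, D#dim.
Reading the progression, the first chord not in that set is D, so the modulation leaves E minor there.
The chord immediately before D is C, which is diatonic to both keys: VI in E minor and IV in G major.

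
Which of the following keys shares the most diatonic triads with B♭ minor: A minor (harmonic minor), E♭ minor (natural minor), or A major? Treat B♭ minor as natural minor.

E♭ minor

Triads of B♭ minor (natural minor): B♭ minor (i), C diminished (ii°), D♭ major (III), E♭ minor (iv), F minor (v), G♭ major (VI), A♭ major (VII).
A minor (harmonic minor) shares 0: none.
E♭ minor (natural minor) shares 4: B♭m, D♭, E♭m, G♭.
A major shares 0: none.
The most common triads (4) are shared with E♭ minor.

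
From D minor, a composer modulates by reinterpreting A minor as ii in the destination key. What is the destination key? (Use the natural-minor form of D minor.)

The numeral ii denotes a minor triad on scale degree 2. With A on degree 2, the tonic of the new key is G.
Degree 2 carries a minor triad in major keys, so the destination is G major.
Check: the diatonic triads of G major are G (I), Am (ii), Bm (iii), C (IV), D (V), Em (vi), F#dim (vii°) — A minor is indeed ii.

G major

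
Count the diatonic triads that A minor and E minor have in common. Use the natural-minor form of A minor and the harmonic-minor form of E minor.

3

Diatonic triads of A minor (natural minor): Am (i), Bdim (ii°), C (III), Dm (iv), Em (v), F (VI), G (VII).
Diatonic triads of E minor (harmonic minor): Em (i), F#dim (ii°), Gaug (III+), Am (iv), B (V), C (VI), D#dim (vii°).
Matching root and quality in both lists: Am, C, Em.
That gives 3 common triads.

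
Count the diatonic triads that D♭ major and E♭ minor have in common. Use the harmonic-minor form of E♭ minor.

Diatonic triads of D♭ major: D♭ major (I), E♭ minor (ii), F minor (iii), G♭ major (IV), A♭ major (V), B♭ minor (vi), C diminished (vii°).
Diatonic triads of E♭ minor (harmonic minor): E♭ minor (i), F diminished (ii°), G♭ augmented (III+), A♭ minor (iv), B♭ major (V), C♭ major (VI), D diminished (vii°).
Matching root and quality in both lists: E♭ minor.
That gives 1 common triad.

1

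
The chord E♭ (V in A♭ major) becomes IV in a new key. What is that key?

B♭ major

The numeral IV denotes a major triad on scale degree 4. With E♭ on degree 4, the tonic of the new key is B♭.
Degree 4 carries a major triad in major keys, so the destination is B♭ major.
Check: the diatonic triads of B♭ major are B♭ (I), Cm (ii), Dm (iii), E♭ (IV), F (V), Gm (vi), Adim (vii°) — E♭ is indeed IV.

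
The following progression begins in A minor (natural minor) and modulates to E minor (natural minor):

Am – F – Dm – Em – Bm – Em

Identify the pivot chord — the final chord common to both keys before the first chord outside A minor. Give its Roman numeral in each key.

Chords diatonic to A minor: Am, Bdim, C, Dm, Em, F, G.
Reading the progression, the first chord not in that set is Bm, so the modulation leaves A minor there.
The chord immediately before Bm is Em, which is diatonic to both keys: v in A minor and i in E minor.

Em — v in A minor, i in E minor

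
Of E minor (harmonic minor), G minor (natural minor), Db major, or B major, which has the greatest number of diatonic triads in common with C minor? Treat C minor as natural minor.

G minor

Triads of C minor (natural minor): Cm (i), Ddim (ii°), Eb (III), Fm (iv), Gm (v), Ab (VI), Bb (VII).
E minor (harmonic minor) shares 0: none.
G minor (natural minor) shares 4: Cm, Eb, Gm, Bb.
Db major shares 2: Fm, Ab.
B major shares 0: none.
The most common triads (4) are shared with G minor.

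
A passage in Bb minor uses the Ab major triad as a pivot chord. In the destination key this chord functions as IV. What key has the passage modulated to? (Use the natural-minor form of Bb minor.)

Eb major

The numeral IV denotes a major triad on scale degree 4. With Ab on degree 4, the tonic of the new key is Eb.
Degree 4 carries a major triad in major keys, so the destination is Eb major.
Check: the diatonic triads of Eb major are Eb (I), Fm (ii), Gm (iii), Ab (IV), Bb (V), Cm (vi), Ddim (vii°) — Ab major is indeed IV.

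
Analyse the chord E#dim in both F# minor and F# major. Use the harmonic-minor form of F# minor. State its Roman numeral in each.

vii° in F# minor; vii° in F# major

The scale of F# minor (harmonic minor) is F# G# A B C# D E#; E# is degree 7, and the triad built there (E#-G#-B) is diminished, so it is vii°.
The scale of F# major is F# G# A# B C# D# E#; E# is degree 7, and the triad built there (E#-G#-B) is diminished, so it is vii°.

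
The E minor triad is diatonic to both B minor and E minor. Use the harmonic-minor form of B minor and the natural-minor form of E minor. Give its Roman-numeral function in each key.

The scale of B minor (harmonic minor) is B C# D E F# G A#; E is degree 4, and the triad built there (E-G-B) is minor, so it is iv.
The scale of E minor (natural minor) is E F# G A B C D; E is degree 1, and the triad built there (E-G-B) is minor, so it is i.

iv in B minor; i in E minor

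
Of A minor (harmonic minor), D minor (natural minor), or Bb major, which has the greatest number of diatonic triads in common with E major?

A minor

Triads of E major: E (I), F#m (ii), G#m (iii), A (IV), B (V), C#m (vi), D#dim (vii°).
A minor (harmonic minor) shares 1: E.
D minor (natural minor) shares 0: none.
Bb major shares 0: none.
The most common triads (1) are shared with A minor.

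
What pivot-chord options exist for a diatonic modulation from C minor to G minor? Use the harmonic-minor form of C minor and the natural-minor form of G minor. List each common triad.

Triads in C minor (harmonic minor): C minor (i), D diminished (ii°), Eb augmented (III+), F minor (iv), G major (V), Ab major (VI), B diminished (vii°).
Triads in G minor (natural minor): G minor (i), A diminished (ii°), Bb major (III), C minor (iv), D minor (v), Eb major (VI), F major (VII).
Shared triads with their functions: C minor (i in C minor, iv in G minor).

Cm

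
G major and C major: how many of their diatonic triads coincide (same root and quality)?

4

Diatonic triads of G major: G (I), Am (ii), Bm (iii), C (IV), D (V), Em (vi), F#dim (vii°).
Diatonic triads of C major: C (I), Dm (ii), Em (iii), F (IV), G (V), Am (vi), Bdim (vii°).
Matching root and quality in both lists: G, Am, C, Em.
That gives 4 common triads.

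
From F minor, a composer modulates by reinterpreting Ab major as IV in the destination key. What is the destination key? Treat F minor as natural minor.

The numeral IV denotes a major triad on scale degree 4. With Ab on degree 4, the tonic of the new key is Eb.
Degree 4 carries a major triad in major keys, so the destination is Eb major.
Check: the diatonic triads of Eb major are Eb (I), Fm (ii), Gm (iii), Ab (IV), Bb (V), Cm (vi), Ddim (vii°) — Ab major is indeed IV.

Eb major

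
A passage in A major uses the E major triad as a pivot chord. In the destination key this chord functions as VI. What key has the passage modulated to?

G♯ minor

The numeral VI denotes a major triad on scale degree 6. With E on degree 6, the tonic of the new key is G♯.
Degree 6 carries a major triad in minor keys, so the destination is G♯ minor.
Check: the diatonic triads of G♯ minor (natural minor) are G♯m (i), A♯dim (ii°), B (III), C♯m (iv), D♯m (v), E (VI), F♯ (VII) — E major is indeed VI.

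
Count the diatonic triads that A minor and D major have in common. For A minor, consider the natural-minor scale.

Diatonic triads of A minor (natural minor): Am (i), Bdim (ii°), C (III), Dm (iv), Em (v), F (VI), G (VII).
Diatonic triads of D major: D (I), Em (ii), F#m (iii), G (IV), A (V), Bm (vi), C#dim (vii°).
Matching root and quality in both lists: Em, G.
That gives 2 common triads.

2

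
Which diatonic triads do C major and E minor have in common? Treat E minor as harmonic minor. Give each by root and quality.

C, Em, Am

Triads in C major: C major (I), D minor (ii), E minor (iii), F major (IV), G major (V), A minor (vi), B diminished (vii°).
Triads in E minor (harmonic minor): E minor (i), F# diminished (ii°), G augmented (III+), A minor (iv), B major (V), C major (VI), D# diminished (vii°).
Shared triads with their functions: C major (I in C major, VI in E minor); E minor (iii in C major, i in E minor); A minor (vi in C major, iv in E minor).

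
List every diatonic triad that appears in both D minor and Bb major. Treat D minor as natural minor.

Dm, F, Gm, Bb

Triads in D minor (natural minor): D minor (i), E diminished (ii°), F major (III), G minor (iv), A minor (v), Bb major (VI), C major (VII).
Triads in Bb major: Bb major (I), C minor (ii), D minor (iii), Eb major (IV), F major (V), G minor (vi), A diminished (vii°).
Shared triads with their functions: D minor (i in D minor, iii in Bb major); F major (III in D minor, V in Bb major); G minor (iv in D minor, vi in Bb major); Bb major (VI in D minor, I in Bb major).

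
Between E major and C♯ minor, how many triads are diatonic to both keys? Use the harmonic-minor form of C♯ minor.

Diatonic triads of E major: E (I), F♯m (ii), G♯m (iii), A (IV), B (V), C♯m (vi), D♯dim (vii°).
Diatonic triads of C♯ minor (harmonic minor): C♯m (i), D♯dim (ii°), Eaug (III+), F♯m (iv), G♯ (V), A (VI), B♯dim (vii°).
Matching root and quality in both lists: F♯m, A, C♯m, D♯dim.
That gives 4 common triads.

4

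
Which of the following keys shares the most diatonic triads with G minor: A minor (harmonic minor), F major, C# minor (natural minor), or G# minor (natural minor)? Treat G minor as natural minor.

F major

Triads of G minor (natural minor): Gm (i), Adim (ii°), Bb (III), Cm (iv), Dm (v), Eb (VI), F (VII).
A minor (harmonic minor) shares 2: Dm, F.
F major shares 4: Gm, Bb, Dm, F.
C# minor (natural minor) shares 0: none.
G# minor (natural minor) shares 0: none.
The most common triads (4) are shared with F major.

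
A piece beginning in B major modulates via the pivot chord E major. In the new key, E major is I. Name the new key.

The numeral I denotes a major triad on scale degree 1. With E on degree 1, the tonic of the new key is E.
Degree 1 carries a major triad in major keys, so the destination is E major.
Check: the diatonic triads of E major are E (I), F♯m (ii), G♯m (iii), A (IV), B (V), C♯m (vi), D♯dim (vii°) — E major is indeed I.

E major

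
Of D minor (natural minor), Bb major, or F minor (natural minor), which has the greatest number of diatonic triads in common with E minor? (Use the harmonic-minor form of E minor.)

Triads of E minor (harmonic minor): E minor (i), F# diminished (ii°), G augmented (III+), A minor (iv), B major (V), C major (VI), D# diminished (vii°).
D minor (natural minor) shares 2: Am, C.
Bb major shares 0: none.
F minor (natural minor) shares 0: none.
The most common triads (2) are shared with D minor.

D minor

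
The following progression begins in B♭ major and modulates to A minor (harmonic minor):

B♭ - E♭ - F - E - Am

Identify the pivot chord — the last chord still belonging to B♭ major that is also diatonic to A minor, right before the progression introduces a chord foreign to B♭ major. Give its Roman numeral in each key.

Chords diatonic to B♭ major: B♭, Cm, Dm, E♭, F, Gm, Adim.
Reading the progression, the first chord not in that set is E, so the modulation leaves B♭ major there.
The chord immediately before E is F, which is diatonic to both keys: V in B♭ major and VI in A minor.

F — V in B♭ major, VI in A minor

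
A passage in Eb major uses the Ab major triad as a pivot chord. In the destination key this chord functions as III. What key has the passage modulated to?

F minor

The numeral III denotes a major triad on scale degree 3. With Ab on degree 3, the tonic of the new key is F.
Degree 3 carries a major triad in natural-minor keys, so the destination is F minor.
Check: the diatonic triads of F minor (natural minor) are Fm (i), Gdim (ii°), Ab (III), Bbm (iv), Cm (v), Db (VI), Eb (VII) — Ab major is indeed III.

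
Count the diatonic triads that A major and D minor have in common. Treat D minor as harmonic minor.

1

Diatonic triads of A major: A (I), Bm (ii), C#m (iii), D (IV), E (V), F#m (vi), G#dim (vii°).
Diatonic triads of D minor (harmonic minor): Dm (i), Edim (ii°), Faug (III+), Gm (iv), A (V), Bb (VI), C#dim (vii°).
Matching root and quality in both lists: A.
That gives 1 common triad.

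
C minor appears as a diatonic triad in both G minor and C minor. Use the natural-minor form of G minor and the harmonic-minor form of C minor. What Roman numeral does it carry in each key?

The scale of G minor (natural minor) is G A Bb C D Eb F; C is degree 4, and the triad built there (C-Eb-G) is minor, so it is iv.
The scale of C minor (harmonic minor) is C D Eb F G Ab B; C is degree 1, and the triad built there (C-Eb-G) is minor, so it is i.

iv in G minor; i in C minor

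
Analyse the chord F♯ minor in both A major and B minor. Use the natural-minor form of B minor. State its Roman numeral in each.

The scale of A major is A B C♯ D E F♯ G♯; F♯ is degree 6, and the triad built there (F♯-A-C♯) is minor, so it is vi.
The scale of B minor (natural minor) is B C♯ D E F♯ G A; F♯ is degree 5, and the triad built there (F♯-A-C♯) is minor, so it is v.

vi in A major; v in B minor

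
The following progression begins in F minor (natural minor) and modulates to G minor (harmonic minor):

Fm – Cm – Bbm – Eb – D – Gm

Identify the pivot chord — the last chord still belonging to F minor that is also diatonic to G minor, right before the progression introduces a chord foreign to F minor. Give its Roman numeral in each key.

Eb — VII in F minor, VI in G minor

Chords diatonic to F minor: Fm, Gdim, Ab, Bbm, Cm, Db, Eb.
Reading the progression, the first chord not in that set is D, so the modulation leaves F minor there.
The chord immediately before D is Eb, which is diatonic to both keys: VII in F minor and VI in G minor.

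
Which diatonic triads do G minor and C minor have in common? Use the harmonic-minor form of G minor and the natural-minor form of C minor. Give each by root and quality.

Gm, Cm, E♭

Triads in G minor (harmonic minor): Gm (i), Adim (ii°), B♭aug (III+), Cm (iv), D (V), E♭ (VI), F♯dim (vii°).
Triads in C minor (natural minor): Cm (i), Ddim (ii°), E♭ (III), Fm (iv), Gm (v), A♭ (VI), B♭ (VII).
Shared triads with their functions: Gm (i in G minor, v in C minor); Cm (iv in G minor, i in C minor); E♭ (VI in G minor, III in C minor).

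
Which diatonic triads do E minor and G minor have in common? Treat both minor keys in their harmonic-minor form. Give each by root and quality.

Triads in E minor (harmonic minor): E minor (i), F♯ diminished (ii°), G augmented (III+), A minor (iv), B major (V), C major (VI), D♯ diminished (vii°).
Triads in G minor (harmonic minor): G minor (i), A diminished (ii°), B♭ augmented (III+), C minor (iv), D major (V), E♭ major (VI), F♯ diminished (vii°).
Shared triads with their functions: F♯ diminished (ii° in E minor, vii° in G minor).

F♯dim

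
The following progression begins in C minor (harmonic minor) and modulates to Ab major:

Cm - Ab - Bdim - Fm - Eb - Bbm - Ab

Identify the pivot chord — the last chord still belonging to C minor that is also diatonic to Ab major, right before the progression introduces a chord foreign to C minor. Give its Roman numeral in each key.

Fm — iv in C minor, vi in Ab major

Chords diatonic to C minor: Cm, Ddim, Ebaug, Fm, G, Ab, Bdim.
Reading the progression, the first chord not in that set is Eb, so the modulation leaves C minor there.
The chord immediately before Eb is Fm, which is diatonic to both keys: iv in C minor and vi in Ab major.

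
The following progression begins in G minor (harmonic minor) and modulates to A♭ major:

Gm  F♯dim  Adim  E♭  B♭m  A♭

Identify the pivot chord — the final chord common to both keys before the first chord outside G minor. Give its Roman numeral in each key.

E♭ — VI in G minor, V in A♭ major

Chords diatonic to G minor: Gm, Adim, B♭aug, Cm, D, E♭, F♯dim.
Reading the progression, the first chord not in that set is B♭m, so the modulation leaves G minor there.
The chord immediately before B♭m is E♭, which is diatonic to both keys: VI in G minor and V in A♭ major.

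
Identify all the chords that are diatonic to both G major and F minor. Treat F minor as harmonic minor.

Triads in G major: G (I), Am (ii), Bm (iii), C (IV), D (V), Em (vi), F#dim (vii°).
Triads in F minor (harmonic minor): Fm (i), Gdim (ii°), Abaug (III+), Bbm (iv), C (V), Db (VI), Edim (vii°).
Shared triads with their functions: C (IV in G major, V in F minor).

C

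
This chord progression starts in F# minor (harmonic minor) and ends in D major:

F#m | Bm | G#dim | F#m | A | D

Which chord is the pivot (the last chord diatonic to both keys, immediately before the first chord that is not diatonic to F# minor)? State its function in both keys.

Chords diatonic to F# minor: F#m, G#dim, Aaug, Bm, C#, D, E#dim.
Reading the progression, the first chord not in that set is A, so the modulation leaves F# minor there.
The chord immediately before A is F#m, which is diatonic to both keys: i in F# minor and iii in D major.

F#m — i in F# minor, iii in D major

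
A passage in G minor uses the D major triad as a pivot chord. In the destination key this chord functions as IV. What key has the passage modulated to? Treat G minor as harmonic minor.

The numeral IV denotes a major triad on scale degree 4. With D on degree 4, the tonic of the new key is A.
Degree 4 carries a major triad in major keys, so the destination is A major.
Check: the diatonic triads of A major are A (I), Bm (ii), C#m (iii), D (IV), E (V), F#m (vi), G#dim (vii°) — D major is indeed IV.

A major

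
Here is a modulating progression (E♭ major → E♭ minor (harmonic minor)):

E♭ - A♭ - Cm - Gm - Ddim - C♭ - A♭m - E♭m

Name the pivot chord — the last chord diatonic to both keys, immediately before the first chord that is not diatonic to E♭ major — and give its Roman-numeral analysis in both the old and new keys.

Ddim — vii° in E♭ major, vii° in E♭ minor

Chords diatonic to E♭ major: E♭, Fm, Gm, A♭, B♭, Cm, Ddim.
Reading the progression, the first chord not in that set is C♭, so the modulation leaves E♭ major there.
The chord immediately before C♭ is Ddim, which is diatonic to both keys: vii° in E♭ major and vii° in E♭ minor.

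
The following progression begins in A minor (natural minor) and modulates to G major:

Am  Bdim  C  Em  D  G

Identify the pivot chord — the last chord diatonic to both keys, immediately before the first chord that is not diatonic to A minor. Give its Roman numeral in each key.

Em — v in A minor, vi in G major

Chords diatonic to A minor: Am, Bdim, C, Dm, Em, F, G.
Reading the progression, the first chord not in that set is D, so the modulation leaves A minor there.
The chord immediately before D is Em, which is diatonic to both keys: v in A minor and vi in G major.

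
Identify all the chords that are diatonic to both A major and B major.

Triads in A major: A (I), Bm (ii), C#m (iii), D (IV), E (V), F#m (vi), G#dim (vii°).
Triads in B major: B (I), C#m (ii), D#m (iii), E (IV), F# (V), G#m (vi), A#dim (vii°).
Shared triads with their functions: C#m (iii in A major, ii in B major); E (V in A major, IV in B major).

C#m, E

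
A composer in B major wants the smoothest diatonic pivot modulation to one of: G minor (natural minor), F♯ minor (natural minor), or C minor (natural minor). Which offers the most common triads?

F♯ minor

Triads of B major: B major (I), C♯ minor (ii), D♯ minor (iii), E major (IV), F♯ major (V), G♯ minor (vi), A♯ diminished (vii°).
G minor (natural minor) shares 0: none.
F♯ minor (natural minor) shares 2: C♯m, E.
C minor (natural minor) shares 0: none.
The most common triads (2) are shared with F♯ minor.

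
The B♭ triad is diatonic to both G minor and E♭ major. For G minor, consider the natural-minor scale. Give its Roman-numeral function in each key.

III in G minor; V in E♭ major

The scale of G minor (natural minor) is G A B♭ C D E♭ F; B♭ is degree 3, and the triad built there (B♭-D-F) is major, so it is III.
The scale of E♭ major is E♭ F G A♭ B♭ C D; B♭ is degree 5, and the triad built there (B♭-D-F) is major, so it is V.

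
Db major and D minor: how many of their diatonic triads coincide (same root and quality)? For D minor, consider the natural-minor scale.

Diatonic triads of Db major: Db (I), Ebm (ii), Fm (iii), Gb (IV), Ab (V), Bbm (vi), Cdim (vii°).
Diatonic triads of D minor (natural minor): Dm (i), Edim (ii°), F (III), Gm (iv), Am (v), Bb (VI), C (VII).
No triad has the same root and quality in both keys.

0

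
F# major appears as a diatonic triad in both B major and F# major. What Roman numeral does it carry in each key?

The scale of B major is B C# D# E F# G# A#; F# is degree 5, and the triad built there (F#-A#-C#) is major, so it is V.
The scale of F# major is F# G# A# B C# D# E#; F# is degree 1, and the triad built there (F#-A#-C#) is major, so it is I.

V in B major; I in F# major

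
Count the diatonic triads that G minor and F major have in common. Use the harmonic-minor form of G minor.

1

Diatonic triads of G minor (harmonic minor): Gm (i), Adim (ii°), Bbaug (III+), Cm (iv), D (V), Eb (VI), F#dim (vii°).
Diatonic triads of F major: F (I), Gm (ii), Am (iii), Bb (IV), C (V), Dm (vi), Edim (vii°).
Matching root and quality in both lists: Gm.
That gives 1 common triad.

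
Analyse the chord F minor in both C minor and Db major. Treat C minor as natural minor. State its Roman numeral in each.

iv in C minor; iii in Db major

The scale of C minor (natural minor) is C D Eb F G Ab Bb; F is degree 4, and the triad built there (F-Ab-C) is minor, so it is iv.
The scale of Db major is Db Eb F Gb Ab Bb C; F is degree 3, and the triad built there (F-Ab-C) is minor, so it is iii.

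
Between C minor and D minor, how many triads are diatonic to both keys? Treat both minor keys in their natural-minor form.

2

Diatonic triads of C minor (natural minor): Cm (i), Ddim (ii°), Eb (III), Fm (iv), Gm (v), Ab (VI), Bb (VII).
Diatonic triads of D minor (natural minor): Dm (i), Edim (ii°), F (III), Gm (iv), Am (v), Bb (VI), C (VII).
Matching root and quality in both lists: Gm, Bb.
That gives 2 common triads.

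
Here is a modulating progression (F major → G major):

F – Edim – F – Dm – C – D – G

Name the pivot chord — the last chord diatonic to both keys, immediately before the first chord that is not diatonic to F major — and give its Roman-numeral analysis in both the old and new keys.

Chords diatonic to F major: F, Gm, Am, Bb, C, Dm, Edim.
Reading the progression, the first chord not in that set is D, so the modulation leaves F major there.
The chord immediately before D is C, which is diatonic to both keys: V in F major and IV in G major.

C — V in F major, IV in G major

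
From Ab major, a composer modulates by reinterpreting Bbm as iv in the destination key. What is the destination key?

The numeral iv denotes a minor triad on scale degree 4. With Bb on degree 4, the tonic of the new key is F.
Degree 4 carries a minor triad in minor keys, so the destination is F minor.
Check: the diatonic triads of F minor (natural minor) are Fm (i), Gdim (ii°), Ab (III), Bbm (iv), Cm (v), Db (VI), Eb (VII) — Bbm is indeed iv.

F minor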